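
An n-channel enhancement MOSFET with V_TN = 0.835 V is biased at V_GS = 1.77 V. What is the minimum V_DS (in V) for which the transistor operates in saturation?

V_DS,sat = 0.935 V

The boundary between triode and saturation is V_DS = V_GS − V_TN = V_ov.
V_ov = 1.77 − 0.835 = 0.935 V.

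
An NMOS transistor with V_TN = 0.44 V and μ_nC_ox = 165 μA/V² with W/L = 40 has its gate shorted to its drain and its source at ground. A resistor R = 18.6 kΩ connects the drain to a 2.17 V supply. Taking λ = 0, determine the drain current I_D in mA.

I_D = 0.0844 mA

With gate tied to drain, V_GS = V_DS ≥ V_GS − V_TN, so the device is in saturation.
k_n = μ_nC_ox · (W/L) = 6.6 mA/V².
KCL at the drain: ½ k_n (V_GS − V_TN)² = (V_DD − V_GS)/R.
Let x = V_GS − 0.44. Then 61.4 x² + x − 1.73 = 0, giving x = 0.16 V (positive root), so V_GS = 0.6 V.
I_D = (V_DD − V_GS)/R = (2.17 − 0.6) / 18.6 = 0.0844 mA.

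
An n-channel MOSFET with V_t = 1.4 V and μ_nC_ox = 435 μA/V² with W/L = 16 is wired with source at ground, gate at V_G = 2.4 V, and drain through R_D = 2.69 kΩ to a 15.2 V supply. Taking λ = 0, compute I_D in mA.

V_GS = V_G = 2.4 V, so V_ov = 2.4 − 1.4 = 1 V.
k_n = μ_nC_ox · (W/L) = 6.96 mA/V².
Assume saturation: I_D = ½ k_n V_ov² = 0.5 × 6.96 × 1² = 3.48 mA, giving V_DS = V_DD − I_D R_D = 15.2 − 3.48 × 2.69 = 5.84 V.
V_DS = 5.84 V ≥ V_ov = 1 V, confirming saturation.

I_D = 3.48 mA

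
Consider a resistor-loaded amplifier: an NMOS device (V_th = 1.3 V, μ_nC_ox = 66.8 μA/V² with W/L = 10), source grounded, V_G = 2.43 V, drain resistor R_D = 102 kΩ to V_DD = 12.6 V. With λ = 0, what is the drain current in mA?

I_D = 0.122 mA

V_GS = V_G = 2.43 V, so V_ov = 2.43 − 1.3 = 1.13 V.
k_n = μ_nC_ox · (W/L) = 0.668 mA/V².
Assume saturation: I_D = ½ k_n V_ov² = 0.5 × 0.668 × 1.13² = 0.426 mA, giving V_DS = V_DD − I_D R_D = 12.6 − 0.426 × 102 = -30.9 V.
But -30.9 V < V_ov = 1.13 V, so the device is actually in triode.
In triode I_D = k_n[V_ov V_DS − ½ V_DS²] and I_D = (V_DD − V_DS)/R_D. Equating: 34.1 V_DS² − 77.99 V_DS + 12.6 = 0, giving V_DS = 0.175 V (the root below V_ov).
I_D = (12.6 − 0.175) / 102 = 0.122 mA.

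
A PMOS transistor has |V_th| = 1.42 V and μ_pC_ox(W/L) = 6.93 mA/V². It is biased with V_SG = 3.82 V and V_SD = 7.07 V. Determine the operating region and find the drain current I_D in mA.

V_ov = V_SG − |V_th| = 3.82 − 1.42 = 2.4 V.
Since V_SD = 7.07 V ≥ V_ov = 2.4 V, the device is in saturation.
I_D = ½ k_p V_ov² = 0.5 × 6.93 × 2.4² = 20 mA.

Saturation; I_D = 20.0 mA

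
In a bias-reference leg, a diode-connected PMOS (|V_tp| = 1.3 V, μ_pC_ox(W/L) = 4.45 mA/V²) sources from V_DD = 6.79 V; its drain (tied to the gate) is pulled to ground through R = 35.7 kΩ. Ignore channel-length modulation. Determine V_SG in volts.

With gate tied to drain, V_SG = V_SD ≥ V_SG − |V_tp|, so the device is in saturation.
KCL at the drain: ½ k_p (V_SG − |V_tp|)² = (V_DD − V_SG)/R.
Let x = V_SG − 1.3. Then 79.4 x² + x − 5.49 = 0, giving x = 0.257 V (positive root), so V_SG = 1.56 V.
I_D = (V_DD − V_SG)/R = (6.79 − 1.56) / 35.7 = 0.147 mA.

V_SG = 1.56 V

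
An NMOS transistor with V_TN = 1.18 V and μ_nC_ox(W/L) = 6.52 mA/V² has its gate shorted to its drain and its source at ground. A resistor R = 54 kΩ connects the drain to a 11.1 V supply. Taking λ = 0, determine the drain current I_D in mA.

With gate tied to drain, V_GS = V_DS ≥ V_GS − V_TN, so the device is in saturation.
KCL at the drain: ½ k_n (V_GS − V_TN)² = (V_DD − V_GS)/R.
Let x = V_GS − 1.18. Then 176 x² + x − 9.92 = 0, giving x = 0.235 V (positive root), so V_GS = 1.41 V.
I_D = (V_DD − V_GS)/R = (11.1 − 1.41) / 54 = 0.179 mA.

I_D = 0.179 mA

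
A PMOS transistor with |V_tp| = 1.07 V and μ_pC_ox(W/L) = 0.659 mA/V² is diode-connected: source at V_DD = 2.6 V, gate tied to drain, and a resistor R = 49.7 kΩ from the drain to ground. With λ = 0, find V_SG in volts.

V_SG = 1.35 V

With gate tied to drain, V_SG = V_SD ≥ V_SG − |V_tp|, so the device is in saturation.
KCL at the drain: ½ k_p (V_SG − |V_tp|)² = (V_DD − V_SG)/R.
Let x = V_SG − 1.07. Then 16.4 x² + x − 1.53 = 0, giving x = 0.277 V (positive root), so V_SG = 1.35 V.
I_D = (V_DD − V_SG)/R = (2.6 − 1.35) / 49.7 = 0.0252 mA.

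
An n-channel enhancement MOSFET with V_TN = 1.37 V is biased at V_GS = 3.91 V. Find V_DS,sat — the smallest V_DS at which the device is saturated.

V_DS,sat = 2.54 V

The boundary between triode and saturation is V_DS = V_GS − V_TN = V_ov.
V_ov = 3.91 − 1.37 = 2.54 V.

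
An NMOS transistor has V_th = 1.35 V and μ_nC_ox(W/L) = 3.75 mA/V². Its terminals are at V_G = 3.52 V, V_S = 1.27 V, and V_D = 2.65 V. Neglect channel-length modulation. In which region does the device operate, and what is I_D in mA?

V_GS = V_G − V_S = 3.52 − 1.27 = 2.25 V; V_DS = V_D − V_S = 2.65 − 1.27 = 1.38 V.
V_ov = V_GS − V_th = 2.25 − 1.35 = 0.9 V.
Since V_DS = 1.38 V ≥ V_ov = 0.9 V, the device is in saturation.
I_D = ½ k_n V_ov² = 0.5 × 3.75 × 0.9² = 1.52 mA.

Saturation; I_D = 1.52 mA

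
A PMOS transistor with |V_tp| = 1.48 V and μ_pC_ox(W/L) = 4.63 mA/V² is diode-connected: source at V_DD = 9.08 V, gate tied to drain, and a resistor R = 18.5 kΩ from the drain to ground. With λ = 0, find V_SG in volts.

V_SG = 1.89 V

With gate tied to drain, V_SG = V_SD ≥ V_SG − |V_tp|, so the device is in saturation.
KCL at the drain: ½ k_p (V_SG − |V_tp|)² = (V_DD − V_SG)/R.
Let x = V_SG − 1.48. Then 42.8 x² + x − 7.6 = 0, giving x = 0.41 V (positive root), so V_SG = 1.89 V.
I_D = (V_DD − V_SG)/R = (9.08 − 1.89) / 18.5 = 0.389 mA.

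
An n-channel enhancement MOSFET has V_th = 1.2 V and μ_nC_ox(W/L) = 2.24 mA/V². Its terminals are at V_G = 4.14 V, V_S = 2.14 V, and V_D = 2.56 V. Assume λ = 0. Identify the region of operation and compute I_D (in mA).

V_GS = V_G − V_S = 4.14 − 2.14 = 2 V; V_DS = V_D − V_S = 2.56 − 2.14 = 0.42 V.
V_ov = V_GS − V_th = 2 − 1.2 = 0.8 V.
Since V_DS = 0.42 V < V_ov = 0.8 V, the device is in the triode region.
I_D = k_n [V_ov · V_DS − ½ V_DS²] = 2.24 × [0.8 × 0.42 − 0.5 × 0.42²] = 0.555 mA.

Triode; I_D = 0.555 mA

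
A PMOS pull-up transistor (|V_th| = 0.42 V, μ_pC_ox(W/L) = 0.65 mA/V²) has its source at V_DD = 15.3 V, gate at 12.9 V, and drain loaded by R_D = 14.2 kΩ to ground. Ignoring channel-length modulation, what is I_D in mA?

V_SG = V_DD − V_G = 15.3 − 12.9 = 2.4 V, so V_ov = 2.4 − 0.42 = 1.98 V.
Assume saturation: I_D = ½ k_p V_ov² = 0.5 × 0.65 × 1.98² = 1.27 mA, giving V_SD = V_DD − I_D R_D = 15.3 − 1.27 × 14.2 = -2.79 V.
But -2.79 V < V_ov = 1.98 V, so the device is actually in triode.
In triode I_D = k_p[V_ov V_SD − ½ V_SD²] and I_D = (V_DD − V_SD)/R_D. Equating: 4.62 V_SD² − 19.28 V_SD + 15.3 = 0, giving V_SD = 1.07 V (the root below V_ov).
I_D = (15.3 − 1.07) / 14.2 = 1 mA.

I_D = 1.00 mA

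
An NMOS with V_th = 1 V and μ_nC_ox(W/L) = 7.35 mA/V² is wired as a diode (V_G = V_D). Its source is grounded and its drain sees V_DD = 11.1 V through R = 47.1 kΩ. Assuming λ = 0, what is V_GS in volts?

With gate tied to drain, V_GS = V_DS ≥ V_GS − V_th, so the device is in saturation.
KCL at the drain: ½ k_n (V_GS − V_th)² = (V_DD − V_GS)/R.
Let x = V_GS − 1. Then 173 x² + x − 10.1 = 0, giving x = 0.239 V (positive root), so V_GS = 1.24 V.
I_D = (V_DD − V_GS)/R = (11.1 − 1.24) / 47.1 = 0.209 mA.

V_GS = 1.24 V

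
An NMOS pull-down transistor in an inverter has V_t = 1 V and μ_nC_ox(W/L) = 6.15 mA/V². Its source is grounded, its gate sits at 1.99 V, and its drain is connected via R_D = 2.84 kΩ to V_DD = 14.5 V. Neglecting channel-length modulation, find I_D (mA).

V_GS = V_G = 1.99 V, so V_ov = 1.99 − 1 = 0.99 V.
Assume saturation: I_D = ½ k_n V_ov² = 0.5 × 6.15 × 0.99² = 3.01 mA, giving V_DS = V_DD − I_D R_D = 14.5 − 3.01 × 2.84 = 5.94 V.
V_DS = 5.94 V ≥ V_ov = 0.99 V, confirming saturation.

I_D = 3.01 mA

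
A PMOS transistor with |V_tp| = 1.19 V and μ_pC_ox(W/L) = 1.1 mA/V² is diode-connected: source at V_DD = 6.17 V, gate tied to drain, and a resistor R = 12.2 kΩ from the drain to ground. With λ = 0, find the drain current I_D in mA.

With gate tied to drain, V_SG = V_SD ≥ V_SG − |V_tp|, so the device is in saturation.
KCL at the drain: ½ k_p (V_SG − |V_tp|)² = (V_DD − V_SG)/R.
Let x = V_SG − 1.19. Then 6.71 x² + x − 4.98 = 0, giving x = 0.79 V (positive root), so V_SG = 1.98 V.
I_D = (V_DD − V_SG)/R = (6.17 − 1.98) / 12.2 = 0.343 mA.

I_D = 0.343 mA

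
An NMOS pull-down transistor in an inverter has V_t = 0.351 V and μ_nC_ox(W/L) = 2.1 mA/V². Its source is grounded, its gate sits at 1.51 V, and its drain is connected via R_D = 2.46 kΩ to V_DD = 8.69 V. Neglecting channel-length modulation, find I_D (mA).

I_D = 1.41 mA

V_GS = V_G = 1.51 V, so V_ov = 1.51 − 0.351 = 1.16 V.
Assume saturation: I_D = ½ k_n V_ov² = 0.5 × 2.1 × 1.16² = 1.41 mA, giving V_DS = V_DD − I_D R_D = 8.69 − 1.41 × 2.46 = 5.22 V.
V_DS = 5.22 V ≥ V_ov = 1.16 V, confirming saturation.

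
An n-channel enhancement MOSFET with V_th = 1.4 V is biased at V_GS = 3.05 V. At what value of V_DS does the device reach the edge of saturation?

V_DS,sat = 1.65 V

The boundary between triode and saturation is V_DS = V_GS − V_th = V_ov.
V_ov = 3.05 − 1.4 = 1.65 V.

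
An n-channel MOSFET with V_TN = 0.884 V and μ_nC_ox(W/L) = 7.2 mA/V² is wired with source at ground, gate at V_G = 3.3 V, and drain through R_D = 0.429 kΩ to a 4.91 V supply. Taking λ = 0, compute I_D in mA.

I_D = 9.91 mA

V_GS = V_G = 3.3 V, so V_ov = 3.3 − 0.884 = 2.42 V.
Assume saturation: I_D = ½ k_n V_ov² = 0.5 × 7.2 × 2.42² = 21 mA, giving V_DS = V_DD − I_D R_D = 4.91 − 21 × 0.429 = -4.1 V.
But -4.1 V < V_ov = 2.42 V, so the device is actually in triode.
In triode I_D = k_n[V_ov V_DS − ½ V_DS²] and I_D = (V_DD − V_DS)/R_D. Equating: 1.54 V_DS² − 8.463 V_DS + 4.91 = 0, giving V_DS = 0.66 V (the root below V_ov).
I_D = (4.91 − 0.66) / 0.429 = 9.91 mA.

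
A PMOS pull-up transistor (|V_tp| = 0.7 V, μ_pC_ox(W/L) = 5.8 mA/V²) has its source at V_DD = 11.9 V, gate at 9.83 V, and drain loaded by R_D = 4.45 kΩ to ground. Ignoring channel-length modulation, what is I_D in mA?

V_SG = V_DD − V_G = 11.9 − 9.83 = 2.07 V, so V_ov = 2.07 − 0.7 = 1.37 V.
Assume saturation: I_D = ½ k_p V_ov² = 0.5 × 5.8 × 1.37² = 5.44 mA, giving V_SD = V_DD − I_D R_D = 11.9 − 5.44 × 4.45 = -12.3 V.
But -12.3 V < V_ov = 1.37 V, so the device is actually in triode.
In triode I_D = k_p[V_ov V_SD − ½ V_SD²] and I_D = (V_DD − V_SD)/R_D. Equating: 12.9 V_SD² − 36.36 V_SD + 11.9 = 0, giving V_SD = 0.378 V (the root below V_ov).
I_D = (11.9 − 0.378) / 4.45 = 2.59 mA.

I_D = 2.59 mA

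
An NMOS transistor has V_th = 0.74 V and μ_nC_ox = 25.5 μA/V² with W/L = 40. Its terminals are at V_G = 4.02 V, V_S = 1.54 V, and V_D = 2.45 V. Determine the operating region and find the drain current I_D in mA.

V_GS = V_G − V_S = 4.02 − 1.54 = 2.48 V; V_DS = V_D − V_S = 2.45 − 1.54 = 0.91 V.
k_n = μ_nC_ox · (W/L) = 1.02 mA/V².
V_ov = V_GS − V_th = 2.48 − 0.74 = 1.74 V.
Since V_DS = 0.91 V < V_ov = 1.74 V, the device is in the triode region.
I_D = k_n [V_ov · V_DS − ½ V_DS²] = 1.02 × [1.74 × 0.91 − 0.5 × 0.91²] = 1.19 mA.

Triode; I_D = 1.19 mA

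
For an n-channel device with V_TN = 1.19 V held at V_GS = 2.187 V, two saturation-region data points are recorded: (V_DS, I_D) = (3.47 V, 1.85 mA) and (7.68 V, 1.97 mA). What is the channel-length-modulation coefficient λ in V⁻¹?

λ = 0.0163 V⁻¹

With V_GS fixed, I_D ∝ (1 + λ V_DS) in saturation, so I_D2/I_D1 = (1 + λ V_DS2)/(1 + λ V_DS1).
1.97/1.85 = 1.065 = (1 + 7.68 λ)/(1 + 3.47 λ).
Solving: λ (I_D1 V_DS2 − I_D2 V_DS1) = I_D2 − I_D1, so λ = (1.97 − 1.85) / (1.85 × 7.68 − 1.97 × 3.47) = 0.12 / 7.37 = 0.0163 V⁻¹.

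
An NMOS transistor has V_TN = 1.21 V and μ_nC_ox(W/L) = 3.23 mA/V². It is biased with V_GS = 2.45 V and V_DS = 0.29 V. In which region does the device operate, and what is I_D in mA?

Triode; I_D = 1.03 mA

V_ov = V_GS − V_TN = 2.45 − 1.21 = 1.24 V.
Since V_DS = 0.29 V < V_ov = 1.24 V, the device is in the triode region.
I_D = k_n [V_ov · V_DS − ½ V_DS²] = 3.23 × [1.24 × 0.29 − 0.5 × 0.29²] = 1.03 mA.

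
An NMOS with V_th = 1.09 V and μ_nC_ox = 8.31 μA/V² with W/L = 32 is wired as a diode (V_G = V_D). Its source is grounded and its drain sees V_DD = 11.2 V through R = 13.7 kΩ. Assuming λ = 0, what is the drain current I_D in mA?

I_D = 0.585 mA

With gate tied to drain, V_GS = V_DS ≥ V_GS − V_th, so the device is in saturation.
k_n = μ_nC_ox · (W/L) = 0.2659 mA/V².
KCL at the drain: ½ k_n (V_GS − V_th)² = (V_DD − V_GS)/R.
Let x = V_GS − 1.09. Then 1.82 x² + x − 10.11 = 0, giving x = 2.1 V (positive root), so V_GS = 3.19 V.
I_D = (V_DD − V_GS)/R = (11.2 − 3.19) / 13.7 = 0.585 mA.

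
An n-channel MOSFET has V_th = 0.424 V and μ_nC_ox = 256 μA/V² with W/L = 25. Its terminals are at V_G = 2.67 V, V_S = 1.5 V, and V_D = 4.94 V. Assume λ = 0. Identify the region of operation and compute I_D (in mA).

V_GS = V_G − V_S = 2.67 − 1.5 = 1.17 V; V_DS = V_D − V_S = 4.94 − 1.5 = 3.44 V.
k_n = μ_nC_ox · (W/L) = 6.4 mA/V².
V_ov = V_GS − V_th = 1.17 − 0.424 = 0.746 V.
Since V_DS = 3.44 V ≥ V_ov = 0.746 V, the device is in saturation.
I_D = ½ k_n V_ov² = 0.5 × 6.4 × 0.746² = 1.78 mA.

Saturation; I_D = 1.78 mA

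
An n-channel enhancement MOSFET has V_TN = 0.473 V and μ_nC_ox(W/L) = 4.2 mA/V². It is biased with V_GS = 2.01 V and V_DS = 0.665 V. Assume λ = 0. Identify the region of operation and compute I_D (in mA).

V_ov = V_GS − V_TN = 2.01 − 0.473 = 1.54 V.
Since V_DS = 0.665 V < V_ov = 1.54 V, the device is in the triode region.
I_D = k_n [V_ov · V_DS − ½ V_DS²] = 4.2 × [1.54 × 0.665 − 0.5 × 0.665²] = 3.36 mA.

Triode; I_D = 3.36 mA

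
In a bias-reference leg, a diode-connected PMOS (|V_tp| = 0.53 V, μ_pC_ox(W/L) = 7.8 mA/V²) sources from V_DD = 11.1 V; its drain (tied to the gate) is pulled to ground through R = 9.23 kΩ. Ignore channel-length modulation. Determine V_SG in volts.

With gate tied to drain, V_SG = V_SD ≥ V_SG − |V_tp|, so the device is in saturation.
KCL at the drain: ½ k_p (V_SG − |V_tp|)² = (V_DD − V_SG)/R.
Let x = V_SG − 0.53. Then 36 x² + x − 10.57 = 0, giving x = 0.528 V (positive root), so V_SG = 1.06 V.
I_D = (V_DD − V_SG)/R = (11.1 − 1.06) / 9.23 = 1.09 mA.

V_SG = 1.06 V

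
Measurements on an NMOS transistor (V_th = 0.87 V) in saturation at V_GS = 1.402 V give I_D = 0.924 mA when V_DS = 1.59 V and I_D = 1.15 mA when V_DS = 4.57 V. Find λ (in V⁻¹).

λ = 0.0944 V⁻¹

With V_GS fixed, I_D ∝ (1 + λ V_DS) in saturation, so I_D2/I_D1 = (1 + λ V_DS2)/(1 + λ V_DS1).
1.15/0.924 = 1.245 = (1 + 4.57 λ)/(1 + 1.59 λ).
Solving: λ (I_D1 V_DS2 − I_D2 V_DS1) = I_D2 − I_D1, so λ = (1.15 − 0.924) / (0.924 × 4.57 − 1.15 × 1.59) = 0.226 / 2.39 = 0.0944 V⁻¹.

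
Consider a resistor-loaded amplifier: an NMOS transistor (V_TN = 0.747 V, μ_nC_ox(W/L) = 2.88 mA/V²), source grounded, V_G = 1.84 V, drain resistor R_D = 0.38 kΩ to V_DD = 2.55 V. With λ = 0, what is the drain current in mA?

V_GS = V_G = 1.84 V, so V_ov = 1.84 − 0.747 = 1.09 V.
Assume saturation: I_D = ½ k_n V_ov² = 0.5 × 2.88 × 1.09² = 1.72 mA, giving V_DS = V_DD − I_D R_D = 2.55 − 1.72 × 0.38 = 1.9 V.
V_DS = 1.9 V ≥ V_ov = 1.09 V, confirming saturation.

I_D = 1.72 mA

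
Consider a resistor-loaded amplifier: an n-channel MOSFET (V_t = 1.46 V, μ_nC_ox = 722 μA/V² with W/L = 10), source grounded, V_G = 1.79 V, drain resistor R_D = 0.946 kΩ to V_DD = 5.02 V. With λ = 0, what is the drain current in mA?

V_GS = V_G = 1.79 V, so V_ov = 1.79 − 1.46 = 0.33 V.
k_n = μ_nC_ox · (W/L) = 7.22 mA/V².
Assume saturation: I_D = ½ k_n V_ov² = 0.5 × 7.22 × 0.33² = 0.393 mA, giving V_DS = V_DD − I_D R_D = 5.02 − 0.393 × 0.946 = 4.65 V.
V_DS = 4.65 V ≥ V_ov = 0.33 V, confirming saturation.

I_D = 0.393 mA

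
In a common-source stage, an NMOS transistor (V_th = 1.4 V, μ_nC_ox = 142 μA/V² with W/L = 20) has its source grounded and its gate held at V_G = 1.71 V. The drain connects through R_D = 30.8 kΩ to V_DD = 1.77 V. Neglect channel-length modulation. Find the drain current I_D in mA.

I_D = 0.0552 mA

V_GS = V_G = 1.71 V, so V_ov = 1.71 − 1.4 = 0.31 V.
k_n = μ_nC_ox · (W/L) = 2.84 mA/V².
Assume saturation: I_D = ½ k_n V_ov² = 0.5 × 2.84 × 0.31² = 0.136 mA, giving V_DS = V_DD − I_D R_D = 1.77 − 0.136 × 30.8 = -2.43 V.
But -2.43 V < V_ov = 0.31 V, so the device is actually in triode.
In triode I_D = k_n[V_ov V_DS − ½ V_DS²] and I_D = (V_DD − V_DS)/R_D. Equating: 43.7 V_DS² − 28.12 V_DS + 1.77 = 0, giving V_DS = 0.0707 V (the root below V_ov).
I_D = (1.77 − 0.0707) / 30.8 = 0.0552 mA.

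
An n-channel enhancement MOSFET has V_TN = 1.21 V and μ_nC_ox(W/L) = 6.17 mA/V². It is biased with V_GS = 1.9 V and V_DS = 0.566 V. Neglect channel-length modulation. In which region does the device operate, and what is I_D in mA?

Triode; I_D = 1.42 mA

V_ov = V_GS − V_TN = 1.9 − 1.21 = 0.69 V.
Since V_DS = 0.566 V < V_ov = 0.69 V, the device is in the triode region.
I_D = k_n [V_ov · V_DS − ½ V_DS²] = 6.17 × [0.69 × 0.566 − 0.5 × 0.566²] = 1.42 mA.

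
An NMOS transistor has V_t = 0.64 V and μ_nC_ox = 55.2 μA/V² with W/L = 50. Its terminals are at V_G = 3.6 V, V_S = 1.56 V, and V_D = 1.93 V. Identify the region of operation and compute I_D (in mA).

V_GS = V_G − V_S = 3.6 − 1.56 = 2.04 V; V_DS = V_D − V_S = 1.93 − 1.56 = 0.37 V.
k_n = μ_nC_ox · (W/L) = 2.76 mA/V².
V_ov = V_GS − V_t = 2.04 − 0.64 = 1.4 V.
Since V_DS = 0.37 V < V_ov = 1.4 V, the device is in the triode region.
I_D = k_n [V_ov · V_DS − ½ V_DS²] = 2.76 × [1.4 × 0.37 − 0.5 × 0.37²] = 1.24 mA.

Triode; I_D = 1.24 mA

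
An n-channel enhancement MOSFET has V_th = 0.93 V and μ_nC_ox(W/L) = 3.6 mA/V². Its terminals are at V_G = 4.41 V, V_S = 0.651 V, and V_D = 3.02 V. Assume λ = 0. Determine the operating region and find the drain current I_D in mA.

V_GS = V_G − V_S = 4.41 − 0.651 = 3.76 V; V_DS = V_D − V_S = 3.02 − 0.651 = 2.37 V.
V_ov = V_GS − V_th = 3.76 − 0.93 = 2.83 V.
Since V_DS = 2.37 V < V_ov = 2.83 V, the device is in the triode region.
I_D = k_n [V_ov · V_DS − ½ V_DS²] = 3.6 × [2.83 × 2.37 − 0.5 × 2.37²] = 14 mA.

Triode; I_D = 14.0 mA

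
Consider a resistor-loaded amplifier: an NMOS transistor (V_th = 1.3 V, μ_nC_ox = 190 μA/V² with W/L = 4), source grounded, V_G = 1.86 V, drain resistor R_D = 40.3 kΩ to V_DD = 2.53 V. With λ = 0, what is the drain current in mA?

I_D = 0.0588 mA

V_GS = V_G = 1.86 V, so V_ov = 1.86 − 1.3 = 0.56 V.
k_n = μ_nC_ox · (W/L) = 0.76 mA/V².
Assume saturation: I_D = ½ k_n V_ov² = 0.5 × 0.76 × 0.56² = 0.119 mA, giving V_DS = V_DD − I_D R_D = 2.53 − 0.119 × 40.3 = -2.27 V.
But -2.27 V < V_ov = 0.56 V, so the device is actually in triode.
In triode I_D = k_n[V_ov V_DS − ½ V_DS²] and I_D = (V_DD − V_DS)/R_D. Equating: 15.3 V_DS² − 18.15 V_DS + 2.53 = 0, giving V_DS = 0.161 V (the root below V_ov).
I_D = (2.53 − 0.161) / 40.3 = 0.0588 mA.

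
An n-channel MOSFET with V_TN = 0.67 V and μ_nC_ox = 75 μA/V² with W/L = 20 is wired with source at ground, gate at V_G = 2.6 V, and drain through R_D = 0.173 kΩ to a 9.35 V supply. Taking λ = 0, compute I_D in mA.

I_D = 2.79 mA

V_GS = V_G = 2.6 V, so V_ov = 2.6 − 0.67 = 1.93 V.
k_n = μ_nC_ox · (W/L) = 1.5 mA/V².
Assume saturation: I_D = ½ k_n V_ov² = 0.5 × 1.5 × 1.93² = 2.79 mA, giving V_DS = V_DD − I_D R_D = 9.35 − 2.79 × 0.173 = 8.87 V.
V_DS = 8.87 V ≥ V_ov = 1.93 V, confirming saturation.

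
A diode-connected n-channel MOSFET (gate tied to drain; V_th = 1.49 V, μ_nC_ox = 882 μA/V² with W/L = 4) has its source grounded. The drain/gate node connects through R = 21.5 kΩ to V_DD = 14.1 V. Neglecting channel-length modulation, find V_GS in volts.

With gate tied to drain, V_GS = V_DS ≥ V_GS − V_th, so the device is in saturation.
k_n = μ_nC_ox · (W/L) = 3.528 mA/V².
KCL at the drain: ½ k_n (V_GS − V_th)² = (V_DD − V_GS)/R.
Let x = V_GS − 1.49. Then 37.9 x² + x − 12.61 = 0, giving x = 0.564 V (positive root), so V_GS = 2.05 V.
I_D = (V_DD − V_GS)/R = (14.1 − 2.05) / 21.5 = 0.56 mA.

V_GS = 2.05 V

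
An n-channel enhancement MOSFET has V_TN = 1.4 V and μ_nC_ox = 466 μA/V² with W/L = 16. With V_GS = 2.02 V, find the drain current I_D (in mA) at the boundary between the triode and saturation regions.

I_D = 1.43 mA

At the boundary V_DS = V_ov = V_GS − V_TN = 2.02 − 1.4 = 0.62 V.
k_n = μ_nC_ox · (W/L) = 7.456 mA/V².
I_D = ½ k_n V_ov² = 0.5 × 7.456 × 0.62² = 1.43 mA.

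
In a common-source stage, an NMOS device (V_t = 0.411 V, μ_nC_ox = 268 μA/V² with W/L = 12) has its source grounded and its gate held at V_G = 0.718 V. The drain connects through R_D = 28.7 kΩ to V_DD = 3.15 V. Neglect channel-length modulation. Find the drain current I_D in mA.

I_D = 0.105 mA

V_GS = V_G = 0.718 V, so V_ov = 0.718 − 0.411 = 0.307 V.
k_n = μ_nC_ox · (W/L) = 3.216 mA/V².
Assume saturation: I_D = ½ k_n V_ov² = 0.5 × 3.216 × 0.307² = 0.152 mA, giving V_DS = V_DD − I_D R_D = 3.15 − 0.152 × 28.7 = -1.2 V.
But -1.2 V < V_ov = 0.307 V, so the device is actually in triode.
In triode I_D = k_n[V_ov V_DS − ½ V_DS²] and I_D = (V_DD − V_DS)/R_D. Equating: 46.1 V_DS² − 29.34 V_DS + 3.15 = 0, giving V_DS = 0.137 V (the root below V_ov).
I_D = (3.15 − 0.137) / 28.7 = 0.105 mA.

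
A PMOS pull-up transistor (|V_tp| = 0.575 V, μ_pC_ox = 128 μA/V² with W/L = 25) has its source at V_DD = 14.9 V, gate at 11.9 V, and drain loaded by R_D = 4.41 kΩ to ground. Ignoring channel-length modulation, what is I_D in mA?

I_D = 3.27 mA

V_SG = V_DD − V_G = 14.9 − 11.9 = 3 V, so V_ov = 3 − 0.575 = 2.42 V.
k_p = μ_pC_ox · (W/L) = 3.2 mA/V².
Assume saturation: I_D = ½ k_p V_ov² = 0.5 × 3.2 × 2.42² = 9.41 mA, giving V_SD = V_DD − I_D R_D = 14.9 − 9.41 × 4.41 = -26.6 V.
But -26.6 V < V_ov = 2.42 V, so the device is actually in triode.
In triode I_D = k_p[V_ov V_SD − ½ V_SD²] and I_D = (V_DD − V_SD)/R_D. Equating: 7.06 V_SD² − 35.22 V_SD + 14.9 = 0, giving V_SD = 0.467 V (the root below V_ov).
I_D = (14.9 − 0.467) / 4.41 = 3.27 mA.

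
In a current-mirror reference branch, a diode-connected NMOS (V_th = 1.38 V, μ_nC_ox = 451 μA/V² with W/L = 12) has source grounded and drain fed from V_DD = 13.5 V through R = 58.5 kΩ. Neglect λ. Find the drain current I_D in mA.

With gate tied to drain, V_GS = V_DS ≥ V_GS − V_th, so the device is in saturation.
k_n = μ_nC_ox · (W/L) = 5.412 mA/V².
KCL at the drain: ½ k_n (V_GS − V_th)² = (V_DD − V_GS)/R.
Let x = V_GS − 1.38. Then 158 x² + x − 12.12 = 0, giving x = 0.274 V (positive root), so V_GS = 1.65 V.
I_D = (V_DD − V_GS)/R = (13.5 − 1.65) / 58.5 = 0.203 mA.

I_D = 0.203 mA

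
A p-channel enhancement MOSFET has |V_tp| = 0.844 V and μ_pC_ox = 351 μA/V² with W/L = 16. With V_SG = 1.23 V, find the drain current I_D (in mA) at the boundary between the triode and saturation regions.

At the boundary V_SD = V_ov = V_SG − |V_tp| = 1.23 − 0.844 = 0.386 V.
k_p = μ_pC_ox · (W/L) = 5.616 mA/V².
I_D = ½ k_p V_ov² = 0.5 × 5.616 × 0.386² = 0.418 mA.

I_D = 0.418 mA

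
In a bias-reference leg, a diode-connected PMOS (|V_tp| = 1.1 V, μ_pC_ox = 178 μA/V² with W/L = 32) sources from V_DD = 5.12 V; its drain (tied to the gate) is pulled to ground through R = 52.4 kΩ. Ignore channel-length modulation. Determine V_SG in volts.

With gate tied to drain, V_SG = V_SD ≥ V_SG − |V_tp|, so the device is in saturation.
k_p = μ_pC_ox · (W/L) = 5.696 mA/V².
KCL at the drain: ½ k_p (V_SG − |V_tp|)² = (V_DD − V_SG)/R.
Let x = V_SG − 1.1. Then 149 x² + x − 4.02 = 0, giving x = 0.161 V (positive root), so V_SG = 1.26 V.
I_D = (V_DD − V_SG)/R = (5.12 − 1.26) / 52.4 = 0.0736 mA.

V_SG = 1.26 V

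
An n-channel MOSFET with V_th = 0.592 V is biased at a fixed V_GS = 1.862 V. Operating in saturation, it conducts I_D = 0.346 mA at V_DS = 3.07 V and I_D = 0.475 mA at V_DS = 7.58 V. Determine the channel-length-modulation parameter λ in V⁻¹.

With V_GS fixed, I_D ∝ (1 + λ V_DS) in saturation, so I_D2/I_D1 = (1 + λ V_DS2)/(1 + λ V_DS1).
0.475/0.346 = 1.373 = (1 + 7.58 λ)/(1 + 3.07 λ).
Solving: λ (I_D1 V_DS2 − I_D2 V_DS1) = I_D2 − I_D1, so λ = (0.475 − 0.346) / (0.346 × 7.58 − 0.475 × 3.07) = 0.129 / 1.16 = 0.111 V⁻¹.

λ = 0.111 V⁻¹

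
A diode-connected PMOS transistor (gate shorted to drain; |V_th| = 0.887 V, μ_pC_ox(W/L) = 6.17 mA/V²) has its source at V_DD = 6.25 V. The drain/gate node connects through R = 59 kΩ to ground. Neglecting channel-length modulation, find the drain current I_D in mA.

With gate tied to drain, V_SG = V_SD ≥ V_SG − |V_th|, so the device is in saturation.
KCL at the drain: ½ k_p (V_SG − |V_th|)² = (V_DD − V_SG)/R.
Let x = V_SG − 0.887. Then 182 x² + x − 5.363 = 0, giving x = 0.169 V (positive root), so V_SG = 1.06 V.
I_D = (V_DD − V_SG)/R = (6.25 − 1.06) / 59 = 0.088 mA.

I_D = 0.0880 mA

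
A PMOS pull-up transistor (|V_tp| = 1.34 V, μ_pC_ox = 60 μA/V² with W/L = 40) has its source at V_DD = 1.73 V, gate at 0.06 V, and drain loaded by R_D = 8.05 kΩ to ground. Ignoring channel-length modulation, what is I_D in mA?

V_SG = V_DD − V_G = 1.73 − 0.06 = 1.67 V, so V_ov = 1.67 − 1.34 = 0.33 V.
k_p = μ_pC_ox · (W/L) = 2.4 mA/V².
Assume saturation: I_D = ½ k_p V_ov² = 0.5 × 2.4 × 0.33² = 0.131 mA, giving V_SD = V_DD − I_D R_D = 1.73 − 0.131 × 8.05 = 0.678 V.
V_SD = 0.678 V ≥ V_ov = 0.33 V, confirming saturation.

I_D = 0.131 mA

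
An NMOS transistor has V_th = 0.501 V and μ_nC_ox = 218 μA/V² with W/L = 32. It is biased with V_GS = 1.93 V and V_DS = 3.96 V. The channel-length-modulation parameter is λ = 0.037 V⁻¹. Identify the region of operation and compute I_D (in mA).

k_n = μ_nC_ox · (W/L) = 6.976 mA/V².
V_ov = V_GS − V_th = 1.93 − 0.501 = 1.43 V.
Since V_DS = 3.96 V ≥ V_ov = 1.43 V, the device is in saturation.
I_D = ½ k_n V_ov² (1 + λ V_DS) = 0.5 × 6.976 × 1.43² × (1 + 0.037 × 3.96) = 8.17 mA.

Saturation; I_D = 8.17 mA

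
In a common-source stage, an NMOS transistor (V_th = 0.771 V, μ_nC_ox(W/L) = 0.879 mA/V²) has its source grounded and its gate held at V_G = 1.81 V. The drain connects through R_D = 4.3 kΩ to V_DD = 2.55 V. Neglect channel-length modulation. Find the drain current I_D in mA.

I_D = 0.427 mA

V_GS = V_G = 1.81 V, so V_ov = 1.81 − 0.771 = 1.04 V.
Assume saturation: I_D = ½ k_n V_ov² = 0.5 × 0.879 × 1.04² = 0.474 mA, giving V_DS = V_DD − I_D R_D = 2.55 − 0.474 × 4.3 = 0.51 V.
But 0.51 V < V_ov = 1.04 V, so the device is actually in triode.
In triode I_D = k_n[V_ov V_DS − ½ V_DS²] and I_D = (V_DD − V_DS)/R_D. Equating: 1.89 V_DS² − 4.927 V_DS + 2.55 = 0, giving V_DS = 0.712 V (the root below V_ov).
I_D = (2.55 − 0.712) / 4.3 = 0.427 mA.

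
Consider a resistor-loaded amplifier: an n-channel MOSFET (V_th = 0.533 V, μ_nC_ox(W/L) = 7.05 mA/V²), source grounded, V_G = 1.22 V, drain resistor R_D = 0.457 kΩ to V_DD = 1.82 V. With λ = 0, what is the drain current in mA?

I_D = 1.66 mA

V_GS = V_G = 1.22 V, so V_ov = 1.22 − 0.533 = 0.687 V.
Assume saturation: I_D = ½ k_n V_ov² = 0.5 × 7.05 × 0.687² = 1.66 mA, giving V_DS = V_DD − I_D R_D = 1.82 − 1.66 × 0.457 = 1.06 V.
V_DS = 1.06 V ≥ V_ov = 0.687 V, confirming saturation.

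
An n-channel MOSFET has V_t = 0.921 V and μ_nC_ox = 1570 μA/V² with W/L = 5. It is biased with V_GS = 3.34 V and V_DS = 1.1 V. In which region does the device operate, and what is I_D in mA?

k_n = μ_nC_ox · (W/L) = 7.85 mA/V².
V_ov = V_GS − V_t = 3.34 − 0.921 = 2.42 V.
Since V_DS = 1.1 V < V_ov = 2.42 V, the device is in the triode region.
I_D = k_n [V_ov · V_DS − ½ V_DS²] = 7.85 × [2.42 × 1.1 − 0.5 × 1.1²] = 16.1 mA.

Triode; I_D = 16.1 mA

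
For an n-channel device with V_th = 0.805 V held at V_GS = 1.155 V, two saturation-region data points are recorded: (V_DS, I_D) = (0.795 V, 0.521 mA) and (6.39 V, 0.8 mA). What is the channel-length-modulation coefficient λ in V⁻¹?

With V_GS fixed, I_D ∝ (1 + λ V_DS) in saturation, so I_D2/I_D1 = (1 + λ V_DS2)/(1 + λ V_DS1).
0.8/0.521 = 1.536 = (1 + 6.39 λ)/(1 + 0.795 λ).
Solving: λ (I_D1 V_DS2 − I_D2 V_DS1) = I_D2 − I_D1, so λ = (0.8 − 0.521) / (0.521 × 6.39 − 0.8 × 0.795) = 0.279 / 2.69 = 0.104 V⁻¹.

λ = 0.104 V⁻¹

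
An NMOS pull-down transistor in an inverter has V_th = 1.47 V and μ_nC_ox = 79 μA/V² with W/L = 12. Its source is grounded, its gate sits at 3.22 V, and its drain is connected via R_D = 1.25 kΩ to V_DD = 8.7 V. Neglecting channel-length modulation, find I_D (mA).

I_D = 1.45 mA

V_GS = V_G = 3.22 V, so V_ov = 3.22 − 1.47 = 1.75 V.
k_n = μ_nC_ox · (W/L) = 0.948 mA/V².
Assume saturation: I_D = ½ k_n V_ov² = 0.5 × 0.948 × 1.75² = 1.45 mA, giving V_DS = V_DD − I_D R_D = 8.7 − 1.45 × 1.25 = 6.89 V.
V_DS = 6.89 V ≥ V_ov = 1.75 V, confirming saturation.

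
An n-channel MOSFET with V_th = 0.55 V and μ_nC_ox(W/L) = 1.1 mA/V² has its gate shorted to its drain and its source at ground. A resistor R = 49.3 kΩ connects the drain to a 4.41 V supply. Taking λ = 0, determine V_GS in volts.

V_GS = 0.909 V

With gate tied to drain, V_GS = V_DS ≥ V_GS − V_th, so the device is in saturation.
KCL at the drain: ½ k_n (V_GS − V_th)² = (V_DD − V_GS)/R.
Let x = V_GS − 0.55. Then 27.1 x² + x − 3.86 = 0, giving x = 0.359 V (positive root), so V_GS = 0.909 V.
I_D = (V_DD − V_GS)/R = (4.41 − 0.909) / 49.3 = 0.071 mA.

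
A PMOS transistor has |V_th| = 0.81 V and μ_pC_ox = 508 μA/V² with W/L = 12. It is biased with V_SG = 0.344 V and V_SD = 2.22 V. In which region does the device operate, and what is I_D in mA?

V_SG = 0.344 V < |V_th| = 0.81 V, so the transistor is in cutoff.

Cutoff; I_D = 0 mA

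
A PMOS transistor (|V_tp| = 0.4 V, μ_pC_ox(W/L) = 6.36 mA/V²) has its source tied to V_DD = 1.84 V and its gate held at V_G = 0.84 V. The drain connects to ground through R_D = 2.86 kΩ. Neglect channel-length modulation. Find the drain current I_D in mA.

V_SG = V_DD − V_G = 1.84 − 0.84 = 1 V, so V_ov = 1 − 0.4 = 0.6 V.
Assume saturation: I_D = ½ k_p V_ov² = 0.5 × 6.36 × 0.6² = 1.14 mA, giving V_SD = V_DD − I_D R_D = 1.84 − 1.14 × 2.86 = -1.43 V.
But -1.43 V < V_ov = 0.6 V, so the device is actually in triode.
In triode I_D = k_p[V_ov V_SD − ½ V_SD²] and I_D = (V_DD − V_SD)/R_D. Equating: 9.09 V_SD² − 11.91 V_SD + 1.84 = 0, giving V_SD = 0.179 V (the root below V_ov).
I_D = (1.84 − 0.179) / 2.86 = 0.581 mA.

I_D = 0.581 mA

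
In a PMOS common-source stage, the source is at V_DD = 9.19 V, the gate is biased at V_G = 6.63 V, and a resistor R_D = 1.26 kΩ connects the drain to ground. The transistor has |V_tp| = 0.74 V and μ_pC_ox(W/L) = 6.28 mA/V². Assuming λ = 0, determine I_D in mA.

V_SG = V_DD − V_G = 9.19 − 6.63 = 2.56 V, so V_ov = 2.56 − 0.74 = 1.82 V.
Assume saturation: I_D = ½ k_p V_ov² = 0.5 × 6.28 × 1.82² = 10.4 mA, giving V_SD = V_DD − I_D R_D = 9.19 − 10.4 × 1.26 = -3.92 V.
But -3.92 V < V_ov = 1.82 V, so the device is actually in triode.
In triode I_D = k_p[V_ov V_SD − ½ V_SD²] and I_D = (V_DD − V_SD)/R_D. Equating: 3.96 V_SD² − 15.4 V_SD + 9.19 = 0, giving V_SD = 0.736 V (the root below V_ov).
I_D = (9.19 − 0.736) / 1.26 = 6.71 mA.

I_D = 6.71 mA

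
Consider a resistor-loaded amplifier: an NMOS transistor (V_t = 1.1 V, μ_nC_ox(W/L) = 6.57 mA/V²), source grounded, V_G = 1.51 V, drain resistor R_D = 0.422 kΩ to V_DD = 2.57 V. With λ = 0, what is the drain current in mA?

I_D = 0.552 mA

V_GS = V_G = 1.51 V, so V_ov = 1.51 − 1.1 = 0.41 V.
Assume saturation: I_D = ½ k_n V_ov² = 0.5 × 6.57 × 0.41² = 0.552 mA, giving V_DS = V_DD − I_D R_D = 2.57 − 0.552 × 0.422 = 2.34 V.
V_DS = 2.34 V ≥ V_ov = 0.41 V, confirming saturation.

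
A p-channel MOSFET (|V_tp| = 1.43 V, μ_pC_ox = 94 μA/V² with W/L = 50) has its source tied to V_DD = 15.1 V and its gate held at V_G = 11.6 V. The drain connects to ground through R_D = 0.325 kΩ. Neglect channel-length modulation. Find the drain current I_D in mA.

I_D = 10.1 mA

V_SG = V_DD − V_G = 15.1 − 11.6 = 3.5 V, so V_ov = 3.5 − 1.43 = 2.07 V.
k_p = μ_pC_ox · (W/L) = 4.7 mA/V².
Assume saturation: I_D = ½ k_p V_ov² = 0.5 × 4.7 × 2.07² = 10.1 mA, giving V_SD = V_DD − I_D R_D = 15.1 − 10.1 × 0.325 = 11.8 V.
V_SD = 11.8 V ≥ V_ov = 2.07 V, confirming saturation.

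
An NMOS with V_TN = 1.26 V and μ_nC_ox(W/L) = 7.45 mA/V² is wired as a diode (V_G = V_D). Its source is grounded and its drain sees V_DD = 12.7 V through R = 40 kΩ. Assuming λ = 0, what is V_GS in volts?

With gate tied to drain, V_GS = V_DS ≥ V_GS − V_TN, so the device is in saturation.
KCL at the drain: ½ k_n (V_GS − V_TN)² = (V_DD − V_GS)/R.
Let x = V_GS − 1.26. Then 149 x² + x − 11.44 = 0, giving x = 0.274 V (positive root), so V_GS = 1.53 V.
I_D = (V_DD − V_GS)/R = (12.7 − 1.53) / 40 = 0.279 mA.

V_GS = 1.53 V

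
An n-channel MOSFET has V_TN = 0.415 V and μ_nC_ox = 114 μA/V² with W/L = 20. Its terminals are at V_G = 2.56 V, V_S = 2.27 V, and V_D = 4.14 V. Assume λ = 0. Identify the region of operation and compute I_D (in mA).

V_GS = V_G − V_S = 2.56 − 2.27 = 0.29 V; V_DS = V_D − V_S = 4.14 − 2.27 = 1.87 V.
V_GS = 0.29 V < V_TN = 0.415 V, so the transistor is in cutoff.

Cutoff; I_D = 0 mA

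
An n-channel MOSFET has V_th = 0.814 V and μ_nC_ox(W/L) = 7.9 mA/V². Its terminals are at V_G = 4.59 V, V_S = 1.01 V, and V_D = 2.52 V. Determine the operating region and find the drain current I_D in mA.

V_GS = V_G − V_S = 4.59 − 1.01 = 3.58 V; V_DS = V_D − V_S = 2.52 − 1.01 = 1.51 V.
V_ov = V_GS − V_th = 3.58 − 0.814 = 2.77 V.
Since V_DS = 1.51 V < V_ov = 2.77 V, the device is in the triode region.
I_D = k_n [V_ov · V_DS − ½ V_DS²] = 7.9 × [2.77 × 1.51 − 0.5 × 1.51²] = 24 mA.

Triode; I_D = 24.0 mA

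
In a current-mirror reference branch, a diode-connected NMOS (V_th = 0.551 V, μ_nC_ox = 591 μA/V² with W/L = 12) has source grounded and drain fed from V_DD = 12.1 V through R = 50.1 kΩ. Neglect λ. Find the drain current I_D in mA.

I_D = 0.225 mA

With gate tied to drain, V_GS = V_DS ≥ V_GS − V_th, so the device is in saturation.
k_n = μ_nC_ox · (W/L) = 7.092 mA/V².
KCL at the drain: ½ k_n (V_GS − V_th)² = (V_DD − V_GS)/R.
Let x = V_GS − 0.551. Then 178 x² + x − 11.55 = 0, giving x = 0.252 V (positive root), so V_GS = 0.803 V.
I_D = (V_DD − V_GS)/R = (12.1 − 0.803) / 50.1 = 0.225 mA.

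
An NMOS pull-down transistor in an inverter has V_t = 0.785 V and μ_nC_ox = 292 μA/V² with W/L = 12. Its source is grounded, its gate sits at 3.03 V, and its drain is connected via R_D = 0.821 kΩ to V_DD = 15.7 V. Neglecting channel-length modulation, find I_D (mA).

V_GS = V_G = 3.03 V, so V_ov = 3.03 − 0.785 = 2.24 V.
k_n = μ_nC_ox · (W/L) = 3.504 mA/V².
Assume saturation: I_D = ½ k_n V_ov² = 0.5 × 3.504 × 2.24² = 8.83 mA, giving V_DS = V_DD − I_D R_D = 15.7 − 8.83 × 0.821 = 8.45 V.
V_DS = 8.45 V ≥ V_ov = 2.24 V, confirming saturation.

I_D = 8.83 mA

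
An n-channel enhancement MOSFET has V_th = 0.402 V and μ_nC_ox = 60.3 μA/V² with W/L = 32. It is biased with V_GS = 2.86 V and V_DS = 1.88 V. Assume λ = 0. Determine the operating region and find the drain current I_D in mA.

Triode; I_D = 5.51 mA

k_n = μ_nC_ox · (W/L) = 1.93 mA/V².
V_ov = V_GS − V_th = 2.86 − 0.402 = 2.46 V.
Since V_DS = 1.88 V < V_ov = 2.46 V, the device is in the triode region.
I_D = k_n [V_ov · V_DS − ½ V_DS²] = 1.93 × [2.46 × 1.88 − 0.5 × 1.88²] = 5.51 mA.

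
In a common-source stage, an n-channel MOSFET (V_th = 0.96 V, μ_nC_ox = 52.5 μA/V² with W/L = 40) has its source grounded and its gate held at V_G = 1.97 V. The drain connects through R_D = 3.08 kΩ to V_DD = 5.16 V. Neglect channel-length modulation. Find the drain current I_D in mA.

I_D = 1.07 mA

V_GS = V_G = 1.97 V, so V_ov = 1.97 − 0.96 = 1.01 V.
k_n = μ_nC_ox · (W/L) = 2.1 mA/V².
Assume saturation: I_D = ½ k_n V_ov² = 0.5 × 2.1 × 1.01² = 1.07 mA, giving V_DS = V_DD − I_D R_D = 5.16 − 1.07 × 3.08 = 1.86 V.
V_DS = 1.86 V ≥ V_ov = 1.01 V, confirming saturation.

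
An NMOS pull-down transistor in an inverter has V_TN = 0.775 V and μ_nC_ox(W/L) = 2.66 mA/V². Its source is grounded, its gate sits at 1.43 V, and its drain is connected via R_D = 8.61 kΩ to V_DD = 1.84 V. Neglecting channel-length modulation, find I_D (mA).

I_D = 0.199 mA

V_GS = V_G = 1.43 V, so V_ov = 1.43 − 0.775 = 0.655 V.
Assume saturation: I_D = ½ k_n V_ov² = 0.5 × 2.66 × 0.655² = 0.571 mA, giving V_DS = V_DD − I_D R_D = 1.84 − 0.571 × 8.61 = -3.07 V.
But -3.07 V < V_ov = 0.655 V, so the device is actually in triode.
In triode I_D = k_n[V_ov V_DS − ½ V_DS²] and I_D = (V_DD − V_DS)/R_D. Equating: 11.5 V_DS² − 16 V_DS + 1.84 = 0, giving V_DS = 0.126 V (the root below V_ov).
I_D = (1.84 − 0.126) / 8.61 = 0.199 mA.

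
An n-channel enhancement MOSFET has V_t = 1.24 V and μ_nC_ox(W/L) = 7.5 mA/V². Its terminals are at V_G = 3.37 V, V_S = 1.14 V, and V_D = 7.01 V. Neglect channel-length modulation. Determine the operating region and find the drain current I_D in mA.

Saturation; I_D = 3.68 mA

V_GS = V_G − V_S = 3.37 − 1.14 = 2.23 V; V_DS = V_D − V_S = 7.01 − 1.14 = 5.87 V.
V_ov = V_GS − V_t = 2.23 − 1.24 = 0.99 V.
Since V_DS = 5.87 V ≥ V_ov = 0.99 V, the device is in saturation.
I_D = ½ k_n V_ov² = 0.5 × 7.5 × 0.99² = 3.68 mA.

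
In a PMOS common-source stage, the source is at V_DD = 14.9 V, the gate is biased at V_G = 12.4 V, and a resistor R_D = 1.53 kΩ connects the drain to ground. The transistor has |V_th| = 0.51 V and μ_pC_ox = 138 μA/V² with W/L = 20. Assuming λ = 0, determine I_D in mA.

I_D = 5.46 mA

V_SG = V_DD − V_G = 14.9 − 12.4 = 2.5 V, so V_ov = 2.5 − 0.51 = 1.99 V.
k_p = μ_pC_ox · (W/L) = 2.76 mA/V².
Assume saturation: I_D = ½ k_p V_ov² = 0.5 × 2.76 × 1.99² = 5.46 mA, giving V_SD = V_DD − I_D R_D = 14.9 − 5.46 × 1.53 = 6.54 V.
V_SD = 6.54 V ≥ V_ov = 1.99 V, confirming saturation.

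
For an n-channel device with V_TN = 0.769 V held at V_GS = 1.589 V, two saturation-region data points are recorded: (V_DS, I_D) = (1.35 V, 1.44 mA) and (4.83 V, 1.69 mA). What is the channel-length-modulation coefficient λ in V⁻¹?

With V_GS fixed, I_D ∝ (1 + λ V_DS) in saturation, so I_D2/I_D1 = (1 + λ V_DS2)/(1 + λ V_DS1).
1.69/1.44 = 1.174 = (1 + 4.83 λ)/(1 + 1.35 λ).
Solving: λ (I_D1 V_DS2 − I_D2 V_DS1) = I_D2 − I_D1, so λ = (1.69 − 1.44) / (1.44 × 4.83 − 1.69 × 1.35) = 0.25 / 4.67 = 0.0535 V⁻¹.

λ = 0.0535 V⁻¹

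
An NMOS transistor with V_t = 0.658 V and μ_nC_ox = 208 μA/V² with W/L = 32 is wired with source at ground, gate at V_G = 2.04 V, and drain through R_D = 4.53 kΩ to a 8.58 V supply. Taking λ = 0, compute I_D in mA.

V_GS = V_G = 2.04 V, so V_ov = 2.04 − 0.658 = 1.38 V.
k_n = μ_nC_ox · (W/L) = 6.656 mA/V².
Assume saturation: I_D = ½ k_n V_ov² = 0.5 × 6.656 × 1.38² = 6.36 mA, giving V_DS = V_DD − I_D R_D = 8.58 − 6.36 × 4.53 = -20.2 V.
But -20.2 V < V_ov = 1.38 V, so the device is actually in triode.
In triode I_D = k_n[V_ov V_DS − ½ V_DS²] and I_D = (V_DD − V_DS)/R_D. Equating: 15.1 V_DS² − 42.67 V_DS + 8.58 = 0, giving V_DS = 0.218 V (the root below V_ov).
I_D = (8.58 − 0.218) / 4.53 = 1.85 mA.

I_D = 1.85 mA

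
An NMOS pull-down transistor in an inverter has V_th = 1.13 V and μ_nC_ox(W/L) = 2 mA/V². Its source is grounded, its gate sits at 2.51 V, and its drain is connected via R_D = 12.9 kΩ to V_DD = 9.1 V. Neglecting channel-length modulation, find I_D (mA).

I_D = 0.684 mA

V_GS = V_G = 2.51 V, so V_ov = 2.51 − 1.13 = 1.38 V.
Assume saturation: I_D = ½ k_n V_ov² = 0.5 × 2 × 1.38² = 1.9 mA, giving V_DS = V_DD − I_D R_D = 9.1 − 1.9 × 12.9 = -15.5 V.
But -15.5 V < V_ov = 1.38 V, so the device is actually in triode.
In triode I_D = k_n[V_ov V_DS − ½ V_DS²] and I_D = (V_DD − V_DS)/R_D. Equating: 12.9 V_DS² − 36.6 V_DS + 9.1 = 0, giving V_DS = 0.275 V (the root below V_ov).
I_D = (9.1 − 0.275) / 12.9 = 0.684 mA.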